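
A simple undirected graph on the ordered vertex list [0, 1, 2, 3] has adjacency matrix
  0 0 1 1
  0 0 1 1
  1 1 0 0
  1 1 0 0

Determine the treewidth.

A width-2 tree decomposition is:
Bags: B1 = {0, 1, 3}  B2 = {0, 1, 2}
Tree: B1–B2
The largest bag has 3 vertices, giving width 2; this decomposition certifies tw(G) ≤ 2. The edges 1–3–0–2–1 form a cycle, so G is not a tree and its treewidth is at least 2. Combining the bounds, tw(G) = 2.

2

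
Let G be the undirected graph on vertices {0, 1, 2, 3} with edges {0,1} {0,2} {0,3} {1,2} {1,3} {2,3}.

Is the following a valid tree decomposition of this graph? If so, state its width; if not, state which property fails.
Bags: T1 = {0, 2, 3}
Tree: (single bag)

A tree decomposition must satisfy three properties: every vertex lies in some bag; for every edge, both endpoints lie together in some bag; and for every vertex, the bags containing it form a connected subtree. Here vertex 1 appears in no bag, so the decomposition is invalid.

No — vertex 1 appears in no bag.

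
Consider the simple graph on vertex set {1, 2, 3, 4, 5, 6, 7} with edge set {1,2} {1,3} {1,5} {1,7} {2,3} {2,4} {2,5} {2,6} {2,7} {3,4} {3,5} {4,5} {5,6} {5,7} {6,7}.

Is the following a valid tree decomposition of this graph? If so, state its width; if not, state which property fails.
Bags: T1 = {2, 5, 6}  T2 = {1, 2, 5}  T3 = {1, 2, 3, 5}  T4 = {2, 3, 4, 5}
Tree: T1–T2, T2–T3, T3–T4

A tree decomposition must satisfy three properties: every vertex lies in some bag; for every edge, both endpoints lie together in some bag; and for every vertex, the bags containing it form a connected subtree. Here vertex 7 appears in no bag, so the decomposition is invalid.

No — vertex 7 appears in no bag.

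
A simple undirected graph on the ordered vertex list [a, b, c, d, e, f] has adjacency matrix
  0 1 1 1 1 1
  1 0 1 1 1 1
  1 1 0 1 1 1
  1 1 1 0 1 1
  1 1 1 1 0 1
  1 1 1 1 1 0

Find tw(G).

A width-5 tree decomposition is:
Bags: B1 = {a, b, c, d, e, f}
Tree: (single bag)
A single bag containing all 6 vertices is trivially a valid decomposition of width 5. On the other hand G contains the 6-clique {a, b, c, d, e, f}. A clique must lie in a single bag of any decomposition, so no decomposition can have width below 5. Therefore the treewidth is 5.

5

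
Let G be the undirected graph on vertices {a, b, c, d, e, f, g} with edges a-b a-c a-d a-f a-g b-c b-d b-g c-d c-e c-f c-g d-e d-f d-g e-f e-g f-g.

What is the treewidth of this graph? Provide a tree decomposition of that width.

The largest bag has 5 vertices, giving width 4; this decomposition certifies tw(G) ≤ 4. For the lower bound, the 5 vertices {c, d, e, f, g} are pairwise adjacent, and any tree decomposition puts a clique entirely inside one bag — forcing width ≥ 4. Therefore the treewidth is 4.

Treewidth 4.
One optimal decomposition is:
Bags: B1 = {a, b, c, d, g}  B2 = {a, c, d, f, g}  B3 = {c, d, e, f, g}
Tree: B1–B2, B2–B3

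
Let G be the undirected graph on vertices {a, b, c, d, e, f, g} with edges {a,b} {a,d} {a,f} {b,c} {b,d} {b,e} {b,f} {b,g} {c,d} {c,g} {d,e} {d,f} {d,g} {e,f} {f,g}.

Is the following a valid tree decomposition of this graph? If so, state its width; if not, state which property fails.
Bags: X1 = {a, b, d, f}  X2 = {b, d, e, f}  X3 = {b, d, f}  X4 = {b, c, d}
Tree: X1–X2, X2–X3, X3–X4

A tree decomposition must satisfy three properties: every vertex lies in some bag; for every edge, both endpoints lie together in some bag; and for every vertex, the bags containing it form a connected subtree. Here vertex g appears in no bag, so the decomposition is invalid.

No — vertex g appears in no bag.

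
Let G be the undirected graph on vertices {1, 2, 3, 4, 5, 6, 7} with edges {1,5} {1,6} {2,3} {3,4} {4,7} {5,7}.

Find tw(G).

A width-1 tree decomposition is:
Bags: B1 = {2, 3}  B2 = {3, 4}  B3 = {4, 7}  B4 = {5, 7}  B5 = {1, 5}  B6 = {1, 6}
Tree: B1–B2, B2–B3, B3–B4, B4–B5, B5–B6
The largest bag has 2 vertices, giving width 1; this decomposition certifies tw(G) ≤ 1. Any graph with an edge has treewidth ≥ 1, and G has the edge 2–3. The upper and lower bounds meet at 1, so that is the treewidth.

1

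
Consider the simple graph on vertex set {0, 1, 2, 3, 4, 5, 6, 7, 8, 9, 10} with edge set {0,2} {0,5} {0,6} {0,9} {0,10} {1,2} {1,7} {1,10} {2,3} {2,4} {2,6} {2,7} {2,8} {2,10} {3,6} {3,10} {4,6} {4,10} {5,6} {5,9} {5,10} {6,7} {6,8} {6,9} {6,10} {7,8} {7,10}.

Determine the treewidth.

A width-3 tree decomposition is:
Bags: B1 = {2, 6, 7, 10}  B2 = {2, 4, 6, 10}  B3 = {0, 2, 6, 10}  B4 = {2, 6, 7, 8}  B5 = {1, 2, 7, 10}  B6 = {2, 3, 6, 10}  B7 = {0, 5, 6, 10}  B8 = {0, 5, 6, 9}
Tree: B1–B2, B2–B3, B1–B4, B1–B5, B2–B6, B3–B7, B7–B8
The largest bag has 4 vertices, giving width 3; this decomposition certifies tw(G) ≤ 3. Conversely, {1, 2, 7, 10} is a clique of size 4, and the vertices of any clique must share a bag in every tree decomposition; so some bag has ≥ 4 vertices and tw(G) ≥ 3. The upper and lower bounds meet at 3, so that is the treewidth.

3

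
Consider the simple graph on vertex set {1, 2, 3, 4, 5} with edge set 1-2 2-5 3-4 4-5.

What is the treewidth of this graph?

A width-1 tree decomposition is:
Bags: B1 = {3, 4}  B2 = {4, 5}  B3 = {2, 5}  B4 = {1, 2}
Tree: B1–B2, B2–B3, B3–B4
Every bag has size at most 2, so the width is 2 − 1 = 1 and tw(G) ≤ 1. Since G has at least one edge (e.g. 3–4), it is not an edgeless graph, so tw(G) ≥ 1. The upper and lower bounds meet at 1, so that is the treewidth.

1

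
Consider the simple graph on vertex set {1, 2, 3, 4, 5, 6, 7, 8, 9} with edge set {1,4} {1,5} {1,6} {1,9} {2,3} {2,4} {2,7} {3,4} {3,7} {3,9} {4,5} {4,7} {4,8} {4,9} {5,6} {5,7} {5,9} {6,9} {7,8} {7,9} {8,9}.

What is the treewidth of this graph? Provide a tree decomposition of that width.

Treewidth 3.
Bags: B1 = {1, 4, 5, 9}  B2 = {4, 5, 7, 9}  B3 = {3, 4, 7, 9}  B4 = {4, 7, 8, 9}  B5 = {1, 5, 6, 9}  B6 = {2, 3, 4, 7}
Tree: B1–B2, B2–B3, B3–B4, B1–B5, B3–B6

The largest bag has 4 vertices, giving width 3; this decomposition certifies tw(G) ≤ 3. On the other hand G contains the 4-clique {1, 4, 5, 9}. A clique must lie in a single bag of any decomposition, so no decomposition can have width below 3. Hence tw(G) = 3 exactly.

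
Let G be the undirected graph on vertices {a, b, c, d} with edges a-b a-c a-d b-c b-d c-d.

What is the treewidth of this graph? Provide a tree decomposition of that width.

Treewidth 3.
Bags: B1 = {a, b, c, d}
Tree: (single bag)

With just one bag of size 4, the width is 4 − 1 = 3, so tw(G) ≤ 3. On the other hand G contains the 4-clique {a, b, c, d}. A clique must lie in a single bag of any decomposition, so no decomposition can have width below 3. The upper and lower bounds meet at 3, so that is the treewidth.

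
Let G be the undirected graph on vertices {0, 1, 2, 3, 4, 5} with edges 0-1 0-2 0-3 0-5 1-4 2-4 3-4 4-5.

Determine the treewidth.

A width-2 tree decomposition is:
Bags: B1 = {0, 2, 4}  B2 = {0, 4, 5}  B3 = {0, 1, 4}  B4 = {0, 3, 4}
Tree: B1–B2, B2–B3, B3–B4
Every bag has size at most 3, so the width is 3 − 1 = 2 and tw(G) ≤ 2. For the lower bound, G contains the cycle 0–2–4–5–0, so G is not a forest; only forests have treewidth ≤ 1, hence tw(G) ≥ 2. Therefore the treewidth is 2.

2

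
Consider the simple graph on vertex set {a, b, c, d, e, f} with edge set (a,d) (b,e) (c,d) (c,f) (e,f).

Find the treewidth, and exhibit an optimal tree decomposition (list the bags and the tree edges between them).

Every bag has size at most 2, so the width is 2 − 1 = 1 and tw(G) ≤ 1. Any graph with an edge has treewidth ≥ 1, and G has the edge a–d. Combining the bounds, tw(G) = 1.

Treewidth 1.
One optimal decomposition is:
Bags: B1 = {a, d}  B2 = {c, d}  B3 = {c, f}  B4 = {e, f}  B5 = {b, e}
Tree: B1–B2, B2–B3, B3–B4, B4–B5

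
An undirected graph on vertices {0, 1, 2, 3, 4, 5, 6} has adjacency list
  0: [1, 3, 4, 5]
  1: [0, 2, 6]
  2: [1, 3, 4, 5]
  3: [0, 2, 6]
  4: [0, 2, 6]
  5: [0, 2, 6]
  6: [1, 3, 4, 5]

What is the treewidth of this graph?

A width-3 tree decomposition is:
Bags: B1 = {0, 2, 3, 6}  B2 = {0, 1, 2, 6}  B3 = {0, 2, 4, 6}  B4 = {0, 2, 5, 6}
Tree: B1–B2, B2–B3, B3–B4
Each bag holds 4 vertices, so the decomposition has width 3, which upper-bounds the treewidth. For the lower bound: the 4 vertex sets {3,6}, {0,1}, {2}, {4} are disjoint, each induces a connected subgraph, and every pair is joined by at least one edge of G. Contracting each set to a single vertex therefore yields K_{4} as a minor, and since treewidth is minor-monotone, tw(G) ≥ tw(K_{4}) = 3. The upper and lower bounds meet at 3, so that is the treewidth.

3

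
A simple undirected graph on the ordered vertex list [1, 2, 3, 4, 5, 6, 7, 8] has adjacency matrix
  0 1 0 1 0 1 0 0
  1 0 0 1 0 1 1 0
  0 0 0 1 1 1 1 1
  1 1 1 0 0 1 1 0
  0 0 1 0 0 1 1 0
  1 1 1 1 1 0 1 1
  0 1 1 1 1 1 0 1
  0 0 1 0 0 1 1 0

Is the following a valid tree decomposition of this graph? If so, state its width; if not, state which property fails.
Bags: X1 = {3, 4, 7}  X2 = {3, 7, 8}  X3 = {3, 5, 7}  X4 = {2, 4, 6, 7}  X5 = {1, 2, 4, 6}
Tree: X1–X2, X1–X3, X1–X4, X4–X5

No — edge (6,3) lies in no bag.

A tree decomposition must satisfy three properties: every vertex lies in some bag; for every edge, both endpoints lie together in some bag; and for every vertex, the bags containing it form a connected subtree. Here edge (6,3) lies in no bag, so the decomposition is invalid.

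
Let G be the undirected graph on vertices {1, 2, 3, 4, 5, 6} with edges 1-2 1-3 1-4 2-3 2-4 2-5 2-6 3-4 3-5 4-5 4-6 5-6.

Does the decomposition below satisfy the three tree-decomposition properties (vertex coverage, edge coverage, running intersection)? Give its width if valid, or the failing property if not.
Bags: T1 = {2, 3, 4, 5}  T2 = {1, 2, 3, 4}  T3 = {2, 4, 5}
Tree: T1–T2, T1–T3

A tree decomposition must satisfy three properties: every vertex lies in some bag; for every edge, both endpoints lie together in some bag; and for every vertex, the bags containing it form a connected subtree. Here vertex 6 appears in no bag, so the decomposition is invalid.

No — vertex 6 appears in no bag.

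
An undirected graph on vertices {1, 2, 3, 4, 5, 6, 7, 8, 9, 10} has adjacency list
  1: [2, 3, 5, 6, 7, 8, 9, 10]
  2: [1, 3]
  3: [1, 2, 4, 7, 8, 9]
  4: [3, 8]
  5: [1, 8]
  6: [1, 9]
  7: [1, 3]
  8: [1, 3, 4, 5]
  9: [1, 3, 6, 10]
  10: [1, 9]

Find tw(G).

A width-2 tree decomposition is:
Bags: B1 = {1, 9, 10}  B2 = {1, 3, 9}  B3 = {1, 3, 8}  B4 = {1, 3, 7}  B5 = {1, 2, 3}  B6 = {3, 4, 8}  B7 = {1, 5, 8}  B8 = {1, 6, 9}
Tree: B1–B2, B2–B3, B3–B4, B3–B5, B3–B6, B3–B7, B2–B8
The largest bag has 3 vertices, giving width 2; this decomposition certifies tw(G) ≤ 2. For the lower bound, the 3 vertices {1, 9, 10} are pairwise adjacent, and any tree decomposition puts a clique entirely inside one bag — forcing width ≥ 2. Combining the bounds, tw(G) = 2.

2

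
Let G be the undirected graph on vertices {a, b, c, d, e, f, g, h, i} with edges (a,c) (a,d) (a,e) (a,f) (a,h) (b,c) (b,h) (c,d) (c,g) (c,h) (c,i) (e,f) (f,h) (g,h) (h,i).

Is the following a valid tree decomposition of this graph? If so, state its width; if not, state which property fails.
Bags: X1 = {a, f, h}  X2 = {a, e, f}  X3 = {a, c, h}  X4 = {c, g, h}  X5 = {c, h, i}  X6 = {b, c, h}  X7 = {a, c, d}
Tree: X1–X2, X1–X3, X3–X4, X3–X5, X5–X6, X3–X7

Vertex coverage: the bags together contain {a, b, c, d, e, f, g, h, i}, the full vertex set. Edge coverage: each edge of G has both endpoints in at least one bag. Running intersection: for every vertex, the bags containing it form a connected subtree. All three properties hold, so this is a valid tree decomposition of width max|bag| − 1 = 2, and hence tw(G) ≤ 2.

Yes; width 2.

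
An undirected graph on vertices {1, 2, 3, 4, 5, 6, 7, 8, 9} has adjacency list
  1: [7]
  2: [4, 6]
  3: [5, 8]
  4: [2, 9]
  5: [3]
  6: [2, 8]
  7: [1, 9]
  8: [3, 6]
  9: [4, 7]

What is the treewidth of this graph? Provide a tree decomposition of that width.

Treewidth 1.
One such decomposition:
Bags: B1 = {1, 7}  B2 = {7, 9}  B3 = {4, 9}  B4 = {2, 4}  B5 = {2, 6}  B6 = {6, 8}  B7 = {3, 8}  B8 = {3, 5}
Tree: B1–B2, B2–B3, B3–B4, B4–B5, B5–B6, B6–B7, B7–B8

The largest bag has 2 vertices, giving width 1; this decomposition certifies tw(G) ≤ 1. Any graph with an edge has treewidth ≥ 1, and G has the edge 1–7. Combining the bounds, tw(G) = 1.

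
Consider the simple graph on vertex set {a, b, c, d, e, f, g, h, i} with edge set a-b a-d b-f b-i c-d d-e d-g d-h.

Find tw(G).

1

A width-1 tree decomposition is:
Bags: B1 = {a, d}  B2 = {a, b}  B3 = {d, h}  B4 = {d, g}  B5 = {c, d}  B6 = {b, i}  B7 = {d, e}  B8 = {b, f}
Tree: B1–B2, B1–B3, B3–B4, B1–B5, B2–B6, B5–B7, B2–B8
The largest bag has 2 vertices, giving width 1; this decomposition certifies tw(G) ≤ 1. Any graph with an edge has treewidth ≥ 1, and G has the edge a–d. Combining the bounds, tw(G) = 1.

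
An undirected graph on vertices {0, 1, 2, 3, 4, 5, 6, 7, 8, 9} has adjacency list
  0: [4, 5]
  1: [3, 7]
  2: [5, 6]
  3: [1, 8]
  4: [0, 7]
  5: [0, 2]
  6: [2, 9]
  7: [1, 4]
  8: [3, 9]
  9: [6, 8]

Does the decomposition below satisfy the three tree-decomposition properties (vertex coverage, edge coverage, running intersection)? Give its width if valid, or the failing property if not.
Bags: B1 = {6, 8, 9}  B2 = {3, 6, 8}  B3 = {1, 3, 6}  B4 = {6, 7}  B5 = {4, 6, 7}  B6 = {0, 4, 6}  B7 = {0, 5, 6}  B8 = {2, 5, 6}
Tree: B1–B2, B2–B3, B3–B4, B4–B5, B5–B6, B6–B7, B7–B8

No — edge (1,7) lies in no bag.

A tree decomposition must satisfy three properties: every vertex lies in some bag; for every edge, both endpoints lie together in some bag; and for every vertex, the bags containing it form a connected subtree. Here edge (1,7) lies in no bag, so the decomposition is invalid.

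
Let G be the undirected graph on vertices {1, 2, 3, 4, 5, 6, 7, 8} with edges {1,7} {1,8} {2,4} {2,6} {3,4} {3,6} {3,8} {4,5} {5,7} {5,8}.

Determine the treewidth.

A width-2 tree decomposition is:
Bags: B1 = {1, 7, 8}  B2 = {5, 7, 8}  B3 = {3, 5, 8}  B4 = {3, 4, 5}  B5 = {3, 4, 6}  B6 = {2, 4, 6}
Tree: B1–B2, B2–B3, B3–B4, B4–B5, B5–B6
The largest bag has 3 vertices, giving width 2; this decomposition certifies tw(G) ≤ 2. For the lower bound, G contains the cycle 1–7–5–8–1, so G is not a forest; only forests have treewidth ≤ 1, hence tw(G) ≥ 2. Combining the bounds, tw(G) = 2.

2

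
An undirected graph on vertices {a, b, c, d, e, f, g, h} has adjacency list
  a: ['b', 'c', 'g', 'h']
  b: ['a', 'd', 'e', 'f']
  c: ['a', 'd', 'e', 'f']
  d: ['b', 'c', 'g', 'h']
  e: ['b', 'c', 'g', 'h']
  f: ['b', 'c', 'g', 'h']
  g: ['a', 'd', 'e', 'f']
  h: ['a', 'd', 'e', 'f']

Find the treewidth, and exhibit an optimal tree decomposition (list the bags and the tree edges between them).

Treewidth 4.
One such decomposition:
Bags: B1 = {a, b, d, e, f}  B2 = {a, d, e, f, g}  B3 = {a, d, e, f, h}  B4 = {a, c, d, e, f}
Tree: B1–B2, B2–B3, B3–B4

Each bag holds 5 vertices, so the decomposition has width 4, which upper-bounds the treewidth. For the lower bound: the 5 vertex sets {a,b}, {e,g}, {d,h}, {f}, {c} are disjoint, each induces a connected subgraph, and every pair is joined by at least one edge of G. Contracting each set to a single vertex therefore yields K_{5} as a minor, and since treewidth is minor-monotone, tw(G) ≥ tw(K_{5}) = 4. Hence tw(G) = 4 exactly.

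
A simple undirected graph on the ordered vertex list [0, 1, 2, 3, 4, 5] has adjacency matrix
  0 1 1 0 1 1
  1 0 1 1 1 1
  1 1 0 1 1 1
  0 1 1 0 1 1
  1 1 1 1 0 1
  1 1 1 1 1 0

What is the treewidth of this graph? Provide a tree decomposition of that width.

Treewidth 4.
One such decomposition:
Bags: B1 = {0, 1, 2, 4, 5}  B2 = {1, 2, 3, 4, 5}
Tree: B1–B2

Each bag holds 5 vertices, so the decomposition has width 4, which upper-bounds the treewidth. Conversely, {0, 1, 2, 4, 5} is a clique of size 5, and the vertices of any clique must share a bag in every tree decomposition; so some bag has ≥ 5 vertices and tw(G) ≥ 4. Therefore the treewidth is 4.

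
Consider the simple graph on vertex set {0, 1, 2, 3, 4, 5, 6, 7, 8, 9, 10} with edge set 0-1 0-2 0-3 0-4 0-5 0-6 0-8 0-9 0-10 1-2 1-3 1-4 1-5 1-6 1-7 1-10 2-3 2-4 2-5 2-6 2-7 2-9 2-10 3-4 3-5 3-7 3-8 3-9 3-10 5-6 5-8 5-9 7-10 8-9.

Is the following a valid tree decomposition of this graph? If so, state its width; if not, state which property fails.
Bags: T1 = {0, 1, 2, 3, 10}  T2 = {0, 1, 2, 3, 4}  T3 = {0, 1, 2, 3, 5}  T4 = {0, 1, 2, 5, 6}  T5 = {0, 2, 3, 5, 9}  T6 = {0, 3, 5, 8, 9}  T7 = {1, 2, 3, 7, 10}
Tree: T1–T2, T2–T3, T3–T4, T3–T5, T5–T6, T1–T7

Vertex coverage: the bags together contain {0, 1, 2, 3, 4, 5, 6, 7, 8, 9, 10}, the full vertex set. Edge coverage: each edge of G has both endpoints in at least one bag. Running intersection: for every vertex, the bags containing it form a connected subtree. All three properties hold, so this is a valid tree decomposition of width max|bag| − 1 = 4, and hence tw(G) ≤ 4.

Yes; width 4.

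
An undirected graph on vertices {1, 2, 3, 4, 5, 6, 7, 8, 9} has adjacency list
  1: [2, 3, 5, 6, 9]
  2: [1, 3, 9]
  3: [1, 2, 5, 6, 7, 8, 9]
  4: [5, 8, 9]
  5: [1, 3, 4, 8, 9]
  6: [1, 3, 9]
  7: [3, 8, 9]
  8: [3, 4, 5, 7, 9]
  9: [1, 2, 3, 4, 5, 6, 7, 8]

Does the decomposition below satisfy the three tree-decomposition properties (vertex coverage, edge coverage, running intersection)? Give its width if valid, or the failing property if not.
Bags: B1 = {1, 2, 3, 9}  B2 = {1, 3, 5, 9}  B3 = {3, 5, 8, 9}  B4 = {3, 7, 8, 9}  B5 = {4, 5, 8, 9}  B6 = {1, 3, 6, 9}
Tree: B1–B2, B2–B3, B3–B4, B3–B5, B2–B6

Yes; width 3.

Every vertex of G appears in some bag (union = {1, 2, 3, 4, 5, 6, 7, 8, 9}); every edge is covered by a bag; and for each vertex v the set of bags containing v is connected in the bag tree. The decomposition is therefore valid. The largest bag has 4 vertices, so the width is 3.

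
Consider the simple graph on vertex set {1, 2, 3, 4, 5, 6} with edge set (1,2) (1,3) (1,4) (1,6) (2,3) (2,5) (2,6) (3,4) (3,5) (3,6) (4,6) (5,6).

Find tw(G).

A width-3 tree decomposition is:
Bags: B1 = {1, 2, 3, 6}  B2 = {2, 3, 5, 6}  B3 = {1, 3, 4, 6}
Tree: B1–B2, B1–B3
Every bag has size at most 4, so the width is 4 − 1 = 3 and tw(G) ≤ 3. On the other hand G contains the 4-clique {1, 2, 3, 6}. A clique must lie in a single bag of any decomposition, so no decomposition can have width below 3. Therefore the treewidth is 3.

3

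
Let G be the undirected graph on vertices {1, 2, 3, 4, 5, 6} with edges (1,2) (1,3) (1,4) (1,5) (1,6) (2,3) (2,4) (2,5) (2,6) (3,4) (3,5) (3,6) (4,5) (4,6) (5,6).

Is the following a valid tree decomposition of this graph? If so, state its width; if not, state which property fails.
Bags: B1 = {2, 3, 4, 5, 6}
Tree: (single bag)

No — vertex 1 appears in no bag.

A tree decomposition must satisfy three properties: every vertex lies in some bag; for every edge, both endpoints lie together in some bag; and for every vertex, the bags containing it form a connected subtree. Here vertex 1 appears in no bag, so the decomposition is invalid.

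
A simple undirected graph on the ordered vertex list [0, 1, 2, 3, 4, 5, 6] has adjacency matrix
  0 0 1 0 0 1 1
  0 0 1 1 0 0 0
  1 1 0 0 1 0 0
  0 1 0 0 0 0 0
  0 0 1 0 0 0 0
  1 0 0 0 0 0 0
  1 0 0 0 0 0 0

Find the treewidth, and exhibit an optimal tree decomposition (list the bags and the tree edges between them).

Treewidth 1.
One optimal decomposition is:
Bags: B1 = {0, 2}  B2 = {1, 2}  B3 = {0, 6}  B4 = {1, 3}  B5 = {0, 5}  B6 = {2, 4}
Tree: B1–B2, B1–B3, B2–B4, B3–B5, B1–B6

Each bag holds 2 vertices, so the decomposition has width 1, which upper-bounds the treewidth. Any graph with an edge has treewidth ≥ 1, and G has the edge 0–2. Combining the bounds, tw(G) = 1.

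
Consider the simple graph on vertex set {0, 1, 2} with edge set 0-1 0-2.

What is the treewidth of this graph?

1

A width-1 tree decomposition is:
Bags: B1 = {0, 1}  B2 = {0, 2}
Tree: B1–B2
Each bag holds 2 vertices, so the decomposition has width 1, which upper-bounds the treewidth. Any graph with an edge has treewidth ≥ 1, and G has the edge 1–0. Hence tw(G) = 1 exactly.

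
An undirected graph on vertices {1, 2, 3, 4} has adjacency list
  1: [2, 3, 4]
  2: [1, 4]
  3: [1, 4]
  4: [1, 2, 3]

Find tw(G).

2

A width-2 tree decomposition is:
Bags: B1 = {1, 3, 4}  B2 = {1, 2, 4}
Tree: B1–B2
The largest bag has 3 vertices, giving width 2; this decomposition certifies tw(G) ≤ 2. On the other hand G contains the 3-clique {1, 2, 4}. A clique must lie in a single bag of any decomposition, so no decomposition can have width below 2. Therefore the treewidth is 2.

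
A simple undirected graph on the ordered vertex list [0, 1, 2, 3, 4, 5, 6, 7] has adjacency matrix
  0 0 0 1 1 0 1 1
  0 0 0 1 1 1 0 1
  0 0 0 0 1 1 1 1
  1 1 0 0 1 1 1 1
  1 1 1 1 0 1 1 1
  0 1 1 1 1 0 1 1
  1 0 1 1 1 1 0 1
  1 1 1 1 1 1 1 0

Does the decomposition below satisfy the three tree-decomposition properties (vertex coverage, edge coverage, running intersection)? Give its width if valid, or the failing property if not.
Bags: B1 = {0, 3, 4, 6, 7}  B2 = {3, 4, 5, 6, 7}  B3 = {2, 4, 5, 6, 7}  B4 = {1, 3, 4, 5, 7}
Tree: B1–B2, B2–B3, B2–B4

Checking the three conditions: (i) the bags cover all of {0, 1, 2, 3, 4, 5, 6, 7}; (ii) for each edge, some bag contains both endpoints; (iii) the bags containing any fixed vertex form a subtree. All hold, so the decomposition is valid with width 5 − 1 = 4.

Yes; width 4.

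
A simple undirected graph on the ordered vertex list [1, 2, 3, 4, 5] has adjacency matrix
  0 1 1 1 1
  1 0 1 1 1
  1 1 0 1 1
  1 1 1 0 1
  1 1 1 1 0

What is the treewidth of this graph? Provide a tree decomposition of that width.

Treewidth 4.
Bags: B1 = {1, 2, 3, 4, 5}
Tree: (single bag)

With just one bag of size 5, the width is 5 − 1 = 4, so tw(G) ≤ 4. Conversely, {1, 2, 3, 4, 5} is a clique of size 5, and the vertices of any clique must share a bag in every tree decomposition; so some bag has ≥ 5 vertices and tw(G) ≥ 4. Combining the bounds, tw(G) = 4.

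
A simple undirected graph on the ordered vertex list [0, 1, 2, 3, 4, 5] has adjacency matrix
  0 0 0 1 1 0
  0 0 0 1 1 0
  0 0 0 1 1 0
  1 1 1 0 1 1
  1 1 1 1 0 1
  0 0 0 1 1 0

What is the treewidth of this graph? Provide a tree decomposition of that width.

Each bag holds 3 vertices, so the decomposition has width 2, which upper-bounds the treewidth. For the lower bound, the 3 vertices {0, 3, 4} are pairwise adjacent, and any tree decomposition puts a clique entirely inside one bag — forcing width ≥ 2. Therefore the treewidth is 2.

Treewidth 2.
One optimal decomposition is:
Bags: B1 = {3, 4, 5}  B2 = {0, 3, 4}  B3 = {2, 3, 4}  B4 = {1, 3, 4}
Tree: B1–B2, B1–B3, B3–B4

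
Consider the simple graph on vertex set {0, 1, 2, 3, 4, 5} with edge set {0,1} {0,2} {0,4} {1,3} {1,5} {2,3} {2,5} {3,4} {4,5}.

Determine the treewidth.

A width-3 tree decomposition is:
Bags: B1 = {1, 2, 3, 4}  B2 = {1, 2, 4, 5}  B3 = {0, 1, 2, 4}
Tree: B1–B2, B2–B3
The largest bag has 4 vertices, giving width 3; this decomposition certifies tw(G) ≤ 3. For the lower bound: the 4 vertex sets {3,4}, {1,5}, {2}, {0} are disjoint, each induces a connected subgraph, and every pair is joined by at least one edge of G. Contracting each set to a single vertex therefore yields K_{4} as a minor, and since treewidth is minor-monotone, tw(G) ≥ tw(K_{4}) = 3. The upper and lower bounds meet at 3, so that is the treewidth.

3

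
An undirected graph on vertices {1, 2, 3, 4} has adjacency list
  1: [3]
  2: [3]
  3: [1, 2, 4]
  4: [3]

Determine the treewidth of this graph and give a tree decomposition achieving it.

Each bag holds 2 vertices, so the decomposition has width 1, which upper-bounds the treewidth. G has an edge, so its treewidth is at least 1. Combining the bounds, tw(G) = 1.

Treewidth 1.
One such decomposition:
Bags: B1 = {3, 4}  B2 = {2, 3}  B3 = {1, 3}
Tree: B1–B2, B2–B3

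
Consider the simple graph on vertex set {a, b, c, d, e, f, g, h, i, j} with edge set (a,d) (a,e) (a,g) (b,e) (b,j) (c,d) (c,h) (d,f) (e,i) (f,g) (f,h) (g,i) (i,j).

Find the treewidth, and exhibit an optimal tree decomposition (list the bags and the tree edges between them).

Every bag has size at most 3, so the width is 3 − 1 = 2 and tw(G) ≤ 2. Since j–b–e–i–j is a cycle in G, G is not acyclic. Forests are exactly the graphs of treewidth ≤ 1, so tw(G) ≥ 2. Combining the bounds, tw(G) = 2.

Treewidth 2.
Bags: B1 = {b, i, j}  B2 = {b, e, i}  B3 = {e, g, i}  B4 = {a, e, g}  B5 = {a, f, g}  B6 = {a, d, f}  B7 = {d, f, h}  B8 = {c, d, h}
Tree: B1–B2, B2–B3, B3–B4, B4–B5, B5–B6, B6–B7, B7–B8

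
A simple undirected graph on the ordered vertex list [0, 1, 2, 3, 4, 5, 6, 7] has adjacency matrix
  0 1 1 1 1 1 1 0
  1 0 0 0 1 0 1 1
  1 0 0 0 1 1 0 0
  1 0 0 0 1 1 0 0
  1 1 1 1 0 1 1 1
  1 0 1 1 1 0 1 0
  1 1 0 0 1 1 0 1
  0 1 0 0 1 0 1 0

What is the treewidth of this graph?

A width-3 tree decomposition is:
Bags: B1 = {0, 4, 5, 6}  B2 = {0, 1, 4, 6}  B3 = {1, 4, 6, 7}  B4 = {0, 2, 4, 5}  B5 = {0, 3, 4, 5}
Tree: B1–B2, B2–B3, B1–B4, B4–B5
Every bag has size at most 4, so the width is 4 − 1 = 3 and tw(G) ≤ 3. For the lower bound, the 4 vertices {0, 1, 4, 6} are pairwise adjacent, and any tree decomposition puts a clique entirely inside one bag — forcing width ≥ 3. Hence tw(G) = 3 exactly.

3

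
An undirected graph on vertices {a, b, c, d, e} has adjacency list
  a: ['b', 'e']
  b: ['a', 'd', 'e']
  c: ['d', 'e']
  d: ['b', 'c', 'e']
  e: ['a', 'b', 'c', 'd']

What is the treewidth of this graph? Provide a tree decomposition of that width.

Treewidth 2.
One such decomposition:
Bags: B1 = {a, b, e}  B2 = {b, d, e}  B3 = {c, d, e}
Tree: B1–B2, B2–B3

Each bag holds 3 vertices, so the decomposition has width 2, which upper-bounds the treewidth. On the other hand G contains the 3-clique {c, d, e}. A clique must lie in a single bag of any decomposition, so no decomposition can have width below 2. Hence tw(G) = 2 exactly.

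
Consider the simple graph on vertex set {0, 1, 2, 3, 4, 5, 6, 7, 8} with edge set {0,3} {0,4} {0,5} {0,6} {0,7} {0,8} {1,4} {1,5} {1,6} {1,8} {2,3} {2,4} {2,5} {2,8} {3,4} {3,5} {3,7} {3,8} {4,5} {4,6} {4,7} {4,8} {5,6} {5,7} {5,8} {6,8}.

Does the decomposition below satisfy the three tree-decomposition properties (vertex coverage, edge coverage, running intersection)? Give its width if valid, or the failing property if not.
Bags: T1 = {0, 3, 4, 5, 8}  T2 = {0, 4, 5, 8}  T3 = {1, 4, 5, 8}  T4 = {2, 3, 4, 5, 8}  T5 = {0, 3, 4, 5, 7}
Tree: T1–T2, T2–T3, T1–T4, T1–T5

No — vertex 6 appears in no bag.

A tree decomposition must satisfy three properties: every vertex lies in some bag; for every edge, both endpoints lie together in some bag; and for every vertex, the bags containing it form a connected subtree. Here vertex 6 appears in no bag, so the decomposition is invalid.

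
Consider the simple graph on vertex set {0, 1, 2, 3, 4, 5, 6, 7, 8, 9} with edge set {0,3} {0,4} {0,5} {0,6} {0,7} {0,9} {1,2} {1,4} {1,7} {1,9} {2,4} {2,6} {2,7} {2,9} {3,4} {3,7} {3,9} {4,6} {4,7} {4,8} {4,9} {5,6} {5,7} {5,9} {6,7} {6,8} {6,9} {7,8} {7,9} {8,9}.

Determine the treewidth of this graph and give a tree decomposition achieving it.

Each bag holds 5 vertices, so the decomposition has width 4, which upper-bounds the treewidth. Conversely, {1, 2, 4, 7, 9} is a clique of size 5, and the vertices of any clique must share a bag in every tree decomposition; so some bag has ≥ 5 vertices and tw(G) ≥ 4. Hence tw(G) = 4 exactly.

Treewidth 4.
One such decomposition:
Bags: B1 = {2, 4, 6, 7, 9}  B2 = {1, 2, 4, 7, 9}  B3 = {0, 4, 6, 7, 9}  B4 = {4, 6, 7, 8, 9}  B5 = {0, 3, 4, 7, 9}  B6 = {0, 5, 6, 7, 9}
Tree: B1–B2, B1–B3, B3–B4, B3–B5, B3–B6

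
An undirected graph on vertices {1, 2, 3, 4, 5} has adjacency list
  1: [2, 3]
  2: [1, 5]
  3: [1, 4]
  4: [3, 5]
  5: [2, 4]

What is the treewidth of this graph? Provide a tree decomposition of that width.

Treewidth 2.
Bags: B1 = {3, 4, 5}  B2 = {1, 3, 5}  B3 = {1, 2, 5}
Tree: B1–B2, B2–B3

Every bag has size at most 3, so the width is 3 − 1 = 2 and tw(G) ≤ 2. The edges 5–4–3–1–2–5 form a cycle, so G is not a tree and its treewidth is at least 2. Combining the bounds, tw(G) = 2.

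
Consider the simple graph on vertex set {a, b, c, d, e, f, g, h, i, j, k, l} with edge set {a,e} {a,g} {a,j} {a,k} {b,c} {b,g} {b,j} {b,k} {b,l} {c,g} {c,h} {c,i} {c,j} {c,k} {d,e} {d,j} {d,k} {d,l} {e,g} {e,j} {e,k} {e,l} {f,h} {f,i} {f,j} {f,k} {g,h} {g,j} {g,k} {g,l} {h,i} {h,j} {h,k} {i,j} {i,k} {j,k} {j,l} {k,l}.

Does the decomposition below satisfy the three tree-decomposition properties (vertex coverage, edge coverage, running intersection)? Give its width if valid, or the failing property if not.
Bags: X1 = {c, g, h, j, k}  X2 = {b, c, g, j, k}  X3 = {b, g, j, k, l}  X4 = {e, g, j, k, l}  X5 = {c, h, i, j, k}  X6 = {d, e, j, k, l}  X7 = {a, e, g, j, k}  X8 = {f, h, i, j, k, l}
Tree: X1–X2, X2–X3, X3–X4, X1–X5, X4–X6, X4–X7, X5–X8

No — bags containing vertex l are not connected in the tree.

A tree decomposition must satisfy three properties: every vertex lies in some bag; for every edge, both endpoints lie together in some bag; and for every vertex, the bags containing it form a connected subtree. Here bags containing vertex l are not connected in the tree, so the decomposition is invalid.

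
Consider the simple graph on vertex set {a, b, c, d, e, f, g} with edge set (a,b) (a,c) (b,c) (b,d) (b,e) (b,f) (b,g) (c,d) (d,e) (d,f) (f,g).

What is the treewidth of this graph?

2

A width-2 tree decomposition is:
Bags: B1 = {b, d, f}  B2 = {b, f, g}  B3 = {b, c, d}  B4 = {b, d, e}  B5 = {a, b, c}
Tree: B1–B2, B1–B3, B3–B4, B3–B5
Every bag has size at most 3, so the width is 3 − 1 = 2 and tw(G) ≤ 2. For the lower bound, the 3 vertices {b, d, e} are pairwise adjacent, and any tree decomposition puts a clique entirely inside one bag — forcing width ≥ 2. The upper and lower bounds meet at 2, so that is the treewidth.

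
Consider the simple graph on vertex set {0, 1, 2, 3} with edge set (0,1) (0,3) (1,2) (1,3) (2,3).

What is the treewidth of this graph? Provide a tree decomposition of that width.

Each bag holds 3 vertices, so the decomposition has width 2, which upper-bounds the treewidth. For the lower bound, the 3 vertices {0, 1, 3} are pairwise adjacent, and any tree decomposition puts a clique entirely inside one bag — forcing width ≥ 2. The upper and lower bounds meet at 2, so that is the treewidth.

Treewidth 2.
One such decomposition:
Bags: B1 = {1, 2, 3}  B2 = {0, 1, 3}
Tree: B1–B2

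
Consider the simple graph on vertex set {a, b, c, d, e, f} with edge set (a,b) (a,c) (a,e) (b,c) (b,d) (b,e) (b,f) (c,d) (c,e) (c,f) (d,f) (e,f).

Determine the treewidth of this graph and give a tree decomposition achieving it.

Treewidth 3.
Bags: B1 = {b, c, d, f}  B2 = {b, c, e, f}  B3 = {a, b, c, e}
Tree: B1–B2, B2–B3

Every bag has size at most 4, so the width is 4 − 1 = 3 and tw(G) ≤ 3. For the lower bound, the 4 vertices {b, c, d, f} are pairwise adjacent, and any tree decomposition puts a clique entirely inside one bag — forcing width ≥ 3. Combining the bounds, tw(G) = 3.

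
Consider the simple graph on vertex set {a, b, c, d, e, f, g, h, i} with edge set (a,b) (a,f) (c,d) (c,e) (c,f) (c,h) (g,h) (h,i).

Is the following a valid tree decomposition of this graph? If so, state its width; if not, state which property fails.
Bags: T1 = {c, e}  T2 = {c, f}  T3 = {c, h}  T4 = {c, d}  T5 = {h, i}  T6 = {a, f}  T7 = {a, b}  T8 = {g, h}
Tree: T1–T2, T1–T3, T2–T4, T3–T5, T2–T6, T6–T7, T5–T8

Yes; width 1.

Vertex coverage: the bags together contain {a, b, c, d, e, f, g, h, i}, the full vertex set. Edge coverage: each edge of G has both endpoints in at least one bag. Running intersection: for every vertex, the bags containing it form a connected subtree. All three properties hold, so this is a valid tree decomposition of width max|bag| − 1 = 1, and hence tw(G) ≤ 1.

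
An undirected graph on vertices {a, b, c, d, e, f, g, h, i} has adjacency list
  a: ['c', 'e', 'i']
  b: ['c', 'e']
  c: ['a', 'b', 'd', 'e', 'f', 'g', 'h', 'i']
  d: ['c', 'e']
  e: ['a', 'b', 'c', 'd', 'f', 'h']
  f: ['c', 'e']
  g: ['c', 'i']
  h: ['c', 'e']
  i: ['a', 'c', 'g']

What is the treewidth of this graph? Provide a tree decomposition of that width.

Each bag holds 3 vertices, so the decomposition has width 2, which upper-bounds the treewidth. For the lower bound, the 3 vertices {c, g, i} are pairwise adjacent, and any tree decomposition puts a clique entirely inside one bag — forcing width ≥ 2. Hence tw(G) = 2 exactly.

Treewidth 2.
One optimal decomposition is:
Bags: B1 = {a, c, i}  B2 = {c, g, i}  B3 = {a, c, e}  B4 = {b, c, e}  B5 = {c, e, f}  B6 = {c, d, e}  B7 = {c, e, h}
Tree: B1–B2, B1–B3, B3–B4, B4–B5, B5–B6, B4–B7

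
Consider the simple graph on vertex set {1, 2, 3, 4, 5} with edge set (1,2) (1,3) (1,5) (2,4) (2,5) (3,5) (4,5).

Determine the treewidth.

2

A width-2 tree decomposition is:
Bags: B1 = {2, 4, 5}  B2 = {1, 2, 5}  B3 = {1, 3, 5}
Tree: B1–B2, B2–B3
The largest bag has 3 vertices, giving width 2; this decomposition certifies tw(G) ≤ 2. Conversely, {1, 2, 5} is a clique of size 3, and the vertices of any clique must share a bag in every tree decomposition; so some bag has ≥ 3 vertices and tw(G) ≥ 2. The upper and lower bounds meet at 2, so that is the treewidth.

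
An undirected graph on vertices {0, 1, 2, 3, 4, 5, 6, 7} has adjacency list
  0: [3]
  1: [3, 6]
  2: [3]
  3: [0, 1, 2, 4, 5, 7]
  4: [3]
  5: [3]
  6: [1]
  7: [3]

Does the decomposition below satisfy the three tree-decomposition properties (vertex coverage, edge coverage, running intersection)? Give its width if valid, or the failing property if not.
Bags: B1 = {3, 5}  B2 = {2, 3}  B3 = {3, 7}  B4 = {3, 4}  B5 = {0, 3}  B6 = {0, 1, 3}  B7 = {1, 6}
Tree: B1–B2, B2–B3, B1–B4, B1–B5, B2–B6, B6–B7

A tree decomposition must satisfy three properties: every vertex lies in some bag; for every edge, both endpoints lie together in some bag; and for every vertex, the bags containing it form a connected subtree. Here bags containing vertex 0 are not connected in the tree, so the decomposition is invalid.

No — bags containing vertex 0 are not connected in the tree.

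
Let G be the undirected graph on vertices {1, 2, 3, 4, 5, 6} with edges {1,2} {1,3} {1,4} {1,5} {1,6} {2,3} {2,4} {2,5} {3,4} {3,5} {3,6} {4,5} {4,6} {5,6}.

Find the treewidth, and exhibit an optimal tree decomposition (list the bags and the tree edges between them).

Treewidth 4.
One such decomposition:
Bags: B1 = {1, 2, 3, 4, 5}  B2 = {1, 3, 4, 5, 6}
Tree: B1–B2

Each bag holds 5 vertices, so the decomposition has width 4, which upper-bounds the treewidth. For the lower bound, the 5 vertices {1, 2, 3, 4, 5} are pairwise adjacent, and any tree decomposition puts a clique entirely inside one bag — forcing width ≥ 4. Combining the bounds, tw(G) = 4.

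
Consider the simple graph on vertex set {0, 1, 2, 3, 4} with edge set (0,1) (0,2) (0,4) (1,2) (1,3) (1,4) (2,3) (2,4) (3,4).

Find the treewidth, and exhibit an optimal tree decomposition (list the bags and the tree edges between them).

Each bag holds 4 vertices, so the decomposition has width 3, which upper-bounds the treewidth. On the other hand G contains the 4-clique {0, 1, 2, 4}. A clique must lie in a single bag of any decomposition, so no decomposition can have width below 3. The upper and lower bounds meet at 3, so that is the treewidth.

Treewidth 3.
One optimal decomposition is:
Bags: B1 = {0, 1, 2, 4}  B2 = {1, 2, 3, 4}
Tree: B1–B2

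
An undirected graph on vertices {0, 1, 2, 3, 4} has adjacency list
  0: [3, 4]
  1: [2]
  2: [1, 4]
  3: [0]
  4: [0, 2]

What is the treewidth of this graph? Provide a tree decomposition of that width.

Treewidth 1.
One optimal decomposition is:
Bags: B1 = {1, 2}  B2 = {2, 4}  B3 = {0, 4}  B4 = {0, 3}
Tree: B1–B2, B2–B3, B3–B4

The largest bag has 2 vertices, giving width 1; this decomposition certifies tw(G) ≤ 1. Since G has at least one edge (e.g. 1–2), it is not an edgeless graph, so tw(G) ≥ 1. Therefore the treewidth is 1.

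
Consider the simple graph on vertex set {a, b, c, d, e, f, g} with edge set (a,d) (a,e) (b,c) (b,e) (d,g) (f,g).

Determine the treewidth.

1

A width-1 tree decomposition is:
Bags: B1 = {b, c}  B2 = {b, e}  B3 = {a, e}  B4 = {a, d}  B5 = {d, g}  B6 = {f, g}
Tree: B1–B2, B2–B3, B3–B4, B4–B5, B5–B6
Each bag holds 2 vertices, so the decomposition has width 1, which upper-bounds the treewidth. G has an edge, so its treewidth is at least 1. The upper and lower bounds meet at 1, so that is the treewidth.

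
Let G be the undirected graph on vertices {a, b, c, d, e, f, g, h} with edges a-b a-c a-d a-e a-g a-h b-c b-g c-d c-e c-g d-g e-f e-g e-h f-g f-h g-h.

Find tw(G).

A width-3 tree decomposition is:
Bags: B1 = {a, b, c, g}  B2 = {a, c, e, g}  B3 = {a, e, g, h}  B4 = {a, c, d, g}  B5 = {e, f, g, h}
Tree: B1–B2, B2–B3, B1–B4, B3–B5
Every bag has size at most 4, so the width is 4 − 1 = 3 and tw(G) ≤ 3. On the other hand G contains the 4-clique {a, e, g, h}. A clique must lie in a single bag of any decomposition, so no decomposition can have width below 3. Therefore the treewidth is 3.

3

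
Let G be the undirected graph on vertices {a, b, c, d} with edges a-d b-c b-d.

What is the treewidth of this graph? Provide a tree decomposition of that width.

Each bag holds 2 vertices, so the decomposition has width 1, which upper-bounds the treewidth. Any graph with an edge has treewidth ≥ 1, and G has the edge a–d. Combining the bounds, tw(G) = 1.

Treewidth 1.
One such decomposition:
Bags: B1 = {a, d}  B2 = {b, d}  B3 = {b, c}
Tree: B1–B2, B2–B3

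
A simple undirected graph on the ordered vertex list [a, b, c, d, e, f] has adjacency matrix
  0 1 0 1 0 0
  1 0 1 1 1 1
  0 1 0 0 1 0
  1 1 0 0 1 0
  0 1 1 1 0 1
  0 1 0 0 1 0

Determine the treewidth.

2

A width-2 tree decomposition is:
Bags: B1 = {b, d, e}  B2 = {b, c, e}  B3 = {b, e, f}  B4 = {a, b, d}
Tree: B1–B2, B1–B3, B1–B4
Every bag has size at most 3, so the width is 3 − 1 = 2 and tw(G) ≤ 2. Conversely, {b, d, e} is a clique of size 3, and the vertices of any clique must share a bag in every tree decomposition; so some bag has ≥ 3 vertices and tw(G) ≥ 2. Therefore the treewidth is 2.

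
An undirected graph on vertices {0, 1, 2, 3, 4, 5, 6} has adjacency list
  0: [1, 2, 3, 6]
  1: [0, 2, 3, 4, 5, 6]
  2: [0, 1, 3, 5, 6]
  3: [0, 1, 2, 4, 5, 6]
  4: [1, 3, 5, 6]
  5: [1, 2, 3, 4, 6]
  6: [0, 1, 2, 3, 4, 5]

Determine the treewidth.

A width-4 tree decomposition is:
Bags: B1 = {1, 2, 3, 5, 6}  B2 = {1, 3, 4, 5, 6}  B3 = {0, 1, 2, 3, 6}
Tree: B1–B2, B1–B3
Each bag holds 5 vertices, so the decomposition has width 4, which upper-bounds the treewidth. Conversely, {0, 1, 2, 3, 6} is a clique of size 5, and the vertices of any clique must share a bag in every tree decomposition; so some bag has ≥ 5 vertices and tw(G) ≥ 4. Combining the bounds, tw(G) = 4.

4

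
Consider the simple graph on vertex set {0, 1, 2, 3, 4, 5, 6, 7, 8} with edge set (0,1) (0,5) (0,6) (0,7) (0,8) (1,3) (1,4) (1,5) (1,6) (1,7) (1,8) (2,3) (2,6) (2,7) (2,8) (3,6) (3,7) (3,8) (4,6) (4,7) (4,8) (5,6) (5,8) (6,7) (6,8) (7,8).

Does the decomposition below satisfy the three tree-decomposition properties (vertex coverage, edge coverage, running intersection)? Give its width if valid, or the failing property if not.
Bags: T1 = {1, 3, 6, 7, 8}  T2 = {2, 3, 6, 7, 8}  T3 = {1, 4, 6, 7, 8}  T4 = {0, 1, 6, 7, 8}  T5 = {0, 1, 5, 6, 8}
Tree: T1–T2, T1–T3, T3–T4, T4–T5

Yes; width 4.

Checking the three conditions: (i) the bags cover all of {0, 1, 2, 3, 4, 5, 6, 7, 8}; (ii) for each edge, some bag contains both endpoints; (iii) the bags containing any fixed vertex form a subtree. All hold, so the decomposition is valid with width 5 − 1 = 4.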